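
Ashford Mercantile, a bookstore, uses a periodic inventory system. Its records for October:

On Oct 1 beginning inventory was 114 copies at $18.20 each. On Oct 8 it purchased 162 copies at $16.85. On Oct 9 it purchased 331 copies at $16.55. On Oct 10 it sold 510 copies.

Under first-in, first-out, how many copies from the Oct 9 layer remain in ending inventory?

Oct 10, 510 sold [FIFO — oldest first]: 114 @ $18.20 + 162 @ $16.85 + 234 @ $16.55 = $8,677.20
Ending inventory: 97 @ $16.55 = $1,605.35

97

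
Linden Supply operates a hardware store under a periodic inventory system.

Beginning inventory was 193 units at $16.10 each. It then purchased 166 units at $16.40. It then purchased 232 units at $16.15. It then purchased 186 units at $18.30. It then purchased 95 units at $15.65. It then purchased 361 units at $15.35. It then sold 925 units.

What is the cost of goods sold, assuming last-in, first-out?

COGS = $15,015.10

Sale 1 (925) [LIFO — newest first]: 361 @ $15.35 + 95 @ $15.65 + 186 @ $18.30 + 232 @ $16.15 + 51 @ $16.40 = $15,015.10
Ending inventory: 193 @ $16.10 + 115 @ $16.40 = $4,993.30
Check: goods available $20,008.40 = COGS $15,015.10 + ending $4,993.30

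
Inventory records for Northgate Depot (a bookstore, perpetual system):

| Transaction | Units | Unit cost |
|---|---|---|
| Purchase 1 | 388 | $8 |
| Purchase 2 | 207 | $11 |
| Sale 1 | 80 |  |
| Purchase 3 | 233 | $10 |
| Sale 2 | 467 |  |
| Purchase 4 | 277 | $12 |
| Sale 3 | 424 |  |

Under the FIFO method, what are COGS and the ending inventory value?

COGS = $9,427; ending inventory = $1,608

Sale 1 (80) [FIFO — oldest first]: 80 @ $8 = $640
Sale 2 (467) [FIFO — oldest first]: 308 @ $8 + 159 @ $11 = $4,213
Sale 3 (424) [FIFO — oldest first]: 48 @ $11 + 233 @ $10 + 143 @ $12 = $4,574
Total COGS = $640 + $4,213 + $4,574 = $9,427
Ending inventory: 134 @ $12 = $1,608
Check: goods available $11,035 = COGS $9,427 + ending $1,608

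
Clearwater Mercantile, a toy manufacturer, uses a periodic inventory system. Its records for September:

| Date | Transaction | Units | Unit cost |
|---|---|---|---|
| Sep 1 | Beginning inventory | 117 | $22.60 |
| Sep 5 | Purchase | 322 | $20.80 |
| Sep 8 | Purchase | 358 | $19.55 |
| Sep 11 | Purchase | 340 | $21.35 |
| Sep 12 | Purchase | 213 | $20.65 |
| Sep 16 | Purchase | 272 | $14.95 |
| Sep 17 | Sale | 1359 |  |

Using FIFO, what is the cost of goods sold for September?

Sep 17, 1359 sold [FIFO — oldest first]: 117 @ $22.60 + 322 @ $20.80 + 358 @ $19.55 + 340 @ $21.35 + 213 @ $20.65 + 9 @ $14.95 = $28,132.70
Ending inventory: 263 @ $14.95 = $3,931.85

COGS = $28,132.70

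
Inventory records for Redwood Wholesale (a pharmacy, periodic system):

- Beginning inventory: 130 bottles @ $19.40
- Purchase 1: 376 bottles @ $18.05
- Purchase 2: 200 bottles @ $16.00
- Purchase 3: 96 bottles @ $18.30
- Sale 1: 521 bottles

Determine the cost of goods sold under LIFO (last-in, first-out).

COGS = $9,018.05

Sale 1 (521) [LIFO — newest first]: 96 @ $18.30 + 200 @ $16.00 + 225 @ $18.05 = $9,018.05
Ending inventory: 130 @ $19.40 + 151 @ $18.05 = $5,247.55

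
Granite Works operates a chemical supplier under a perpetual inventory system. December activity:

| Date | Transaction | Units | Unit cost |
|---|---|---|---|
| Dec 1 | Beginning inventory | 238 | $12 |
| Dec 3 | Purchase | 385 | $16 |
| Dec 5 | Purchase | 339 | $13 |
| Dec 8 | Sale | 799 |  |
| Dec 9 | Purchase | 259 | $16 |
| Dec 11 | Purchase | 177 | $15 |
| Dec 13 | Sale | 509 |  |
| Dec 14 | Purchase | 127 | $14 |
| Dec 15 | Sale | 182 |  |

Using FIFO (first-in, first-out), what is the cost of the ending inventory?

Ending inventory = $490

Dec 8, 799 sold [FIFO — oldest first]: 238 @ $12 + 385 @ $16 + 176 @ $13 = $11,304
Dec 13, 509 sold [FIFO — oldest first]: 163 @ $13 + 259 @ $16 + 87 @ $15 = $7,568
Dec 15, 182 sold [FIFO — oldest first]: 90 @ $15 + 92 @ $14 = $2,638
Total COGS = $11,304 + $7,568 + $2,638 = $21,510
Ending inventory: 35 @ $14 = $490
Check: goods available $22,000 = COGS $21,510 + ending $490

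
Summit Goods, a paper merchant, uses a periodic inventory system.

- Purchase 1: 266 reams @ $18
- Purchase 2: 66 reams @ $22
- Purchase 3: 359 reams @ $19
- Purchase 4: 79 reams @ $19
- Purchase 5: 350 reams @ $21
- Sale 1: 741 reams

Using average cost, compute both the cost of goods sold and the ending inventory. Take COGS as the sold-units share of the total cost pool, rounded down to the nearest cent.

COGS = $14,497.13; ending inventory = $7,414.87

Sale 1, sell 741: 741/1120 × $21,912.00 → $14,497.13
Ending inventory (cost pool remaining) = $7,414.87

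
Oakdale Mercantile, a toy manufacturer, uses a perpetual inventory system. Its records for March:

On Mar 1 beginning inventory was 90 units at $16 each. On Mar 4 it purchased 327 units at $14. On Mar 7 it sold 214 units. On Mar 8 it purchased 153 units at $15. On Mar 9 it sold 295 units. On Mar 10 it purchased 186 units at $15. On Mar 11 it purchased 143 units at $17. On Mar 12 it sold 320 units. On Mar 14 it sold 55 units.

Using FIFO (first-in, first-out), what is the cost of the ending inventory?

Mar 7, 214 sold [FIFO — oldest first]: 90 @ $16 + 124 @ $14 = $3,176
Mar 9, 295 sold [FIFO — oldest first]: 203 @ $14 + 92 @ $15 = $4,222
Mar 12, 320 sold [FIFO — oldest first]: 61 @ $15 + 186 @ $15 + 73 @ $17 = $4,946
Mar 14, 55 sold [FIFO — oldest first]: 55 @ $17 = $935
Total COGS = $3,176 + $4,222 + $4,946 + $935 = $13,279
Ending inventory: 15 @ $17 = $255

Ending inventory = $255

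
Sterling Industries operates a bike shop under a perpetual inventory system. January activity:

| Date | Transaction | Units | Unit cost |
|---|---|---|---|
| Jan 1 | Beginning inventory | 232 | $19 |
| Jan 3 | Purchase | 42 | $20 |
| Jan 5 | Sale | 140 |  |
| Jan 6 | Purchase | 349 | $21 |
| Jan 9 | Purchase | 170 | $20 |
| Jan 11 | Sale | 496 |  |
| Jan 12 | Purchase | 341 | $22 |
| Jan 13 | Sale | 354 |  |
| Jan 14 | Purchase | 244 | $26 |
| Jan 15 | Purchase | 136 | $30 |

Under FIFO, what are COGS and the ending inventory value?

Jan 5, 140 sold [FIFO — oldest first]: 140 @ $19 = $2,660
Jan 11, 496 sold [FIFO — oldest first]: 92 @ $19 + 42 @ $20 + 349 @ $21 + 13 @ $20 = $10,177
Jan 13, 354 sold [FIFO — oldest first]: 157 @ $20 + 197 @ $22 = $7,474
Total COGS = $2,660 + $10,177 + $7,474 = $20,311
Ending inventory: 144 @ $22 + 244 @ $26 + 136 @ $30 = $13,592
Check: goods available $33,903 = COGS $20,311 + ending $13,592

COGS = $20,311; ending inventory = $13,592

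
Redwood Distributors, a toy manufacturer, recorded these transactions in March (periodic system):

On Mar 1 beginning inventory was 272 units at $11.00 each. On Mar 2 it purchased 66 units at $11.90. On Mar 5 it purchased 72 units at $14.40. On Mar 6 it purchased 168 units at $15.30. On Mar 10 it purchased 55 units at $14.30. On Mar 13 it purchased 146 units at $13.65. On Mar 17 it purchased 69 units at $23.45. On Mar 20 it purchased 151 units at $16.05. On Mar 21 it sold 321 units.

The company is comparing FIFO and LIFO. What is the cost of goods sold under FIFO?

COGS = $3,575.10

FIFO COGS: 272 @ $11.00 + 49 @ $11.90 = $3,575.10
LIFO COGS: 151 @ $16.05 + 69 @ $23.45 + 101 @ $13.65 = $5,420.25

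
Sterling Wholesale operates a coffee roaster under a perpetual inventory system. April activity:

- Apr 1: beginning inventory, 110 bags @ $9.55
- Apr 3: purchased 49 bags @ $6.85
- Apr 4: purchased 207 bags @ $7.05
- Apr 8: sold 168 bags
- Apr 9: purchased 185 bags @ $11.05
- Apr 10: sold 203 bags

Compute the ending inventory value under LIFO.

Apr 8, 168 sold [LIFO — newest first]: 168 @ $7.05 = $1,184.40
Apr 10, 203 sold [LIFO — newest first]: 185 @ $11.05 + 18 @ $7.05 = $2,171.15
Total COGS = $1,184.40 + $2,171.15 = $3,355.55
Ending inventory: 110 @ $9.55 + 49 @ $6.85 + 21 @ $7.05 = $1,534.20
Check: goods available $4,889.75 = COGS $3,355.55 + ending $1,534.20

Ending inventory = $1,534.20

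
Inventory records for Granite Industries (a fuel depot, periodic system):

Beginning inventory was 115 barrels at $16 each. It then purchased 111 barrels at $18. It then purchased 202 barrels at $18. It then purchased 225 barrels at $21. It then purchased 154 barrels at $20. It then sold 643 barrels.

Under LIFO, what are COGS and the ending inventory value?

COGS = $12,557; ending inventory = $2,722

Sale 1 (643) [LIFO — newest first]: 154 @ $20 + 225 @ $21 + 202 @ $18 + 62 @ $18 = $12,557
Ending inventory: 115 @ $16 + 49 @ $18 = $2,722
Check: goods available $15,279 = COGS $12,557 + ending $2,722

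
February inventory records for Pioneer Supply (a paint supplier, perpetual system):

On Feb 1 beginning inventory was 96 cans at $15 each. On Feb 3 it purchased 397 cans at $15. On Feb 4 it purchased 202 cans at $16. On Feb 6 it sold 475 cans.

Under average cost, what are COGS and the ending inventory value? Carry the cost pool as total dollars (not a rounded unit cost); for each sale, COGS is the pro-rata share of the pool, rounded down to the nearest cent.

COGS = $7,263.05; ending inventory = $3,363.95

After Feb 1: 96 on hand, pool $1,440.00 (≈ $15.0000 each)
After Feb 3: 493 on hand, pool $7,395.00 (≈ $15.0000 each)
After Feb 4: 695 on hand, pool $10,627.00 (≈ $15.2906 each)
Feb 6, sell 475: 475/695 × $10,627.00 → $7,263.05
Ending inventory (cost pool remaining) = $3,363.95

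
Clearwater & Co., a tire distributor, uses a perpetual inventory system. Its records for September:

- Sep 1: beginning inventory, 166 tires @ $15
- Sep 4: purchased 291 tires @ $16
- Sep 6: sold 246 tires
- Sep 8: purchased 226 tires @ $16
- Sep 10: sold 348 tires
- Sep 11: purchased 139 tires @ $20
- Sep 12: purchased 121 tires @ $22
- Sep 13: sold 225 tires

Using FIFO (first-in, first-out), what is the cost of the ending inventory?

Ending inventory = $2,722

Sep 6, 246 sold [FIFO — oldest first]: 166 @ $15 + 80 @ $16 = $3,770
Sep 10, 348 sold [FIFO — oldest first]: 211 @ $16 + 137 @ $16 = $5,568
Sep 13, 225 sold [FIFO — oldest first]: 89 @ $16 + 136 @ $20 = $4,144
Total COGS = $3,770 + $5,568 + $4,144 = $13,482
Ending inventory: 3 @ $20 + 121 @ $22 = $2,722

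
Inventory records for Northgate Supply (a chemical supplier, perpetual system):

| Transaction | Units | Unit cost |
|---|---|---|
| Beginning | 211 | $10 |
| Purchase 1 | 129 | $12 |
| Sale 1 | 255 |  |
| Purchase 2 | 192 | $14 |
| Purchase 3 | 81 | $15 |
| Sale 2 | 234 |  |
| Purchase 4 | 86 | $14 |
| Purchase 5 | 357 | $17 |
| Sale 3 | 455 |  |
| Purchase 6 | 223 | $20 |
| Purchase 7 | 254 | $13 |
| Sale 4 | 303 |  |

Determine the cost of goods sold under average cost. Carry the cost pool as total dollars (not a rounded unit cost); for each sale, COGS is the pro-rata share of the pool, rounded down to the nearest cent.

COGS = $17,969.37

After Beginning: 211 on hand, pool $2,110.00 (≈ $10.0000 each)
After Purchase 1: 340 on hand, pool $3,658.00 (≈ $10.7588 each)
Sale 1, sell 255: 255/340 × $3,658.00 → $2,743.50
After Purchase 2: 277 on hand, pool $3,602.50 (≈ $13.0054 each)
After Purchase 3: 358 on hand, pool $4,817.50 (≈ $13.4567 each)
Sale 2, sell 234: 234/358 × $4,817.50 → $3,148.86
After Purchase 4: 210 on hand, pool $2,872.64 (≈ $13.6792 each)
After Purchase 5: 567 on hand, pool $8,941.64 (≈ $15.7701 each)
Sale 3, sell 455: 455/567 × $8,941.64 → $7,175.39
After Purchase 6: 335 on hand, pool $6,226.25 (≈ $18.5858 each)
After Purchase 7: 589 on hand, pool $9,528.25 (≈ $16.1770 each)
Sale 4, sell 303: 303/589 × $9,528.25 → $4,901.62
Total COGS = $2,743.50 + $3,148.86 + $7,175.39 + $4,901.62 = $17,969.37
Ending inventory (cost pool remaining) = $4,626.63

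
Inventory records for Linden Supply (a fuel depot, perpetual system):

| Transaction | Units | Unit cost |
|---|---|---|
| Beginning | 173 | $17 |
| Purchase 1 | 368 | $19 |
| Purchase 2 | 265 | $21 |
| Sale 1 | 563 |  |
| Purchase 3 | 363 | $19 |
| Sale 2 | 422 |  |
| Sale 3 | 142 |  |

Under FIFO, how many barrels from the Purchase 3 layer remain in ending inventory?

42

Sale 1 (563) [FIFO — oldest first]: 173 @ $17 + 368 @ $19 + 22 @ $21 = $10,395
Sale 2 (422) [FIFO — oldest first]: 243 @ $21 + 179 @ $19 = $8,504
Sale 3 (142) [FIFO — oldest first]: 142 @ $19 = $2,698
Total COGS = $10,395 + $8,504 + $2,698 = $21,597
Ending inventory: 42 @ $19 = $798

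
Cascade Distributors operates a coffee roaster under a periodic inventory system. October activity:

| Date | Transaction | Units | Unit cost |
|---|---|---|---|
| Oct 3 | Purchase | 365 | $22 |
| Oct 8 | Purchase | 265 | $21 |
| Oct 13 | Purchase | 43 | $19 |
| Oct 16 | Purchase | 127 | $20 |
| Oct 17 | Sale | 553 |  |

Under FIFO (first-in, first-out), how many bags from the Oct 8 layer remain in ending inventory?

77

Oct 17, 553 sold [FIFO — oldest first]: 365 @ $22 + 188 @ $21 = $11,978
Ending inventory: 77 @ $21 + 43 @ $19 + 127 @ $20 = $4,974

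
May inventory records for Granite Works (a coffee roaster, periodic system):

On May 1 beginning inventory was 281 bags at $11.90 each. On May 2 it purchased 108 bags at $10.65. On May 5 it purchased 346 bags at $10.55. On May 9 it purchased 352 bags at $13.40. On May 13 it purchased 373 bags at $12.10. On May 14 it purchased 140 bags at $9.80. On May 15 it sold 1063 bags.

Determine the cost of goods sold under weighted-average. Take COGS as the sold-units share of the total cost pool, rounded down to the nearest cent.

COGS = $12,454.70

May 15, sell 1063: 1063/1600 × $18,746.50 → $12,454.70
Ending inventory (cost pool remaining) = $6,291.80
Check: goods available $18,746.50 = COGS $12,454.70 + ending $6,291.80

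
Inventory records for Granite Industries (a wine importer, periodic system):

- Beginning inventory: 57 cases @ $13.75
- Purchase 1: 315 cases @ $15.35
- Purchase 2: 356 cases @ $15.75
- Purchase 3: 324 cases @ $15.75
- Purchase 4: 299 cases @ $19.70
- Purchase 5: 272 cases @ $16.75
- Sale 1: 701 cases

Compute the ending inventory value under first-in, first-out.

Ending inventory = $15,974.55

Sale 1 (701) [FIFO — oldest first]: 57 @ $13.75 + 315 @ $15.35 + 329 @ $15.75 = $10,800.75
Ending inventory: 27 @ $15.75 + 324 @ $15.75 + 299 @ $19.70 + 272 @ $16.75 = $15,974.55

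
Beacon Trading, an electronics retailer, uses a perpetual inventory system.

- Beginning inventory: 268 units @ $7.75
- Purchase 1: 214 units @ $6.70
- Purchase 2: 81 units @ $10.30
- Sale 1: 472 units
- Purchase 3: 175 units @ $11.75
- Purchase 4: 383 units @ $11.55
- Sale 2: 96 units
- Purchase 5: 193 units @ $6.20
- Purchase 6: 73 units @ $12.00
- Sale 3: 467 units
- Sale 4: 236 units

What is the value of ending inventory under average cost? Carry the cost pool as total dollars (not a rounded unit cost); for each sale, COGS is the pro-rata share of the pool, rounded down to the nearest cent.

Ending inventory = $1,160.35

After Beginning: 268 on hand, pool $2,077.00 (≈ $7.7500 each)
After Purchase 1: 482 on hand, pool $3,510.80 (≈ $7.2838 each)
After Purchase 2: 563 on hand, pool $4,345.10 (≈ $7.7178 each)
Sale 1, sell 472: 472/563 × $4,345.10 → $3,642.78
After Purchase 3: 266 on hand, pool $2,758.57 (≈ $10.3706 each)
After Purchase 4: 649 on hand, pool $7,182.22 (≈ $11.0666 each)
Sale 2, sell 96: 96/649 × $7,182.22 → $1,062.39
After Purchase 5: 746 on hand, pool $7,316.43 (≈ $9.8075 each)
After Purchase 6: 819 on hand, pool $8,192.43 (≈ $10.0030 each)
Sale 3, sell 467: 467/819 × $8,192.43 → $4,671.38
Sale 4, sell 236: 236/352 × $3,521.05 → $2,360.70
Total COGS = $3,642.78 + $1,062.39 + $4,671.38 + $2,360.70 = $11,737.25
Ending inventory (cost pool remaining) = $1,160.35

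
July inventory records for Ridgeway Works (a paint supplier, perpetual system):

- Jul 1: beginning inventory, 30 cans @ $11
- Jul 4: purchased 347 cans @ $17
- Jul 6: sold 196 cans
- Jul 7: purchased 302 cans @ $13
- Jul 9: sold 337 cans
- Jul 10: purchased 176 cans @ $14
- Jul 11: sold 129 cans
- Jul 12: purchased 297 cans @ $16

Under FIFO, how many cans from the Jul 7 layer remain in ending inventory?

17

Jul 6, 196 sold [FIFO — oldest first]: 30 @ $11 + 166 @ $17 = $3,152
Jul 9, 337 sold [FIFO — oldest first]: 181 @ $17 + 156 @ $13 = $5,105
Jul 11, 129 sold [FIFO — oldest first]: 129 @ $13 = $1,677
Total COGS = $3,152 + $5,105 + $1,677 = $9,934
Ending inventory: 17 @ $13 + 176 @ $14 + 297 @ $16 = $7,437
Check: goods available $17,371 = COGS $9,934 + ending $7,437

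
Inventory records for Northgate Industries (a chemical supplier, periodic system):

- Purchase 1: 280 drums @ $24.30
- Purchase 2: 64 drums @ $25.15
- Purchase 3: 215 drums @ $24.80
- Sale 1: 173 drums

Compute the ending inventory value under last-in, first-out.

Sale 1 (173) [LIFO — newest first]: 173 @ $24.80 = $4,290.40
Ending inventory: 280 @ $24.30 + 64 @ $25.15 + 42 @ $24.80 = $9,455.20
Check: goods available $13,745.60 = COGS $4,290.40 + ending $9,455.20

Ending inventory = $9,455.20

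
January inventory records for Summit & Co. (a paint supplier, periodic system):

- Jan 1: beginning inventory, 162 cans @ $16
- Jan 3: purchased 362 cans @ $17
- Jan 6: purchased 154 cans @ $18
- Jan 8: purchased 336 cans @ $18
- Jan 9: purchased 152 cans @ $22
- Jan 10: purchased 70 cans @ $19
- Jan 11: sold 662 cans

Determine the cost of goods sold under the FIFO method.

COGS = $11,230

Jan 11, 662 sold [FIFO — oldest first]: 162 @ $16 + 362 @ $17 + 138 @ $18 = $11,230
Ending inventory: 16 @ $18 + 336 @ $18 + 152 @ $22 + 70 @ $19 = $11,010
Check: goods available $22,240 = COGS $11,230 + ending $11,010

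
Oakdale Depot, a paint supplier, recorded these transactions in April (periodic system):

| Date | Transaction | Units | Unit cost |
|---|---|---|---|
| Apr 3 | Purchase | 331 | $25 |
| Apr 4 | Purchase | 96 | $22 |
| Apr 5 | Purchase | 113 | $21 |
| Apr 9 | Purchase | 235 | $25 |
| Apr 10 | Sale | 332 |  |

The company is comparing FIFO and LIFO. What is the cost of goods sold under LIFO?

FIFO COGS: 331 @ $25 + 1 @ $22 = $8,297
LIFO COGS: 235 @ $25 + 97 @ $21 = $7,912

COGS = $7,912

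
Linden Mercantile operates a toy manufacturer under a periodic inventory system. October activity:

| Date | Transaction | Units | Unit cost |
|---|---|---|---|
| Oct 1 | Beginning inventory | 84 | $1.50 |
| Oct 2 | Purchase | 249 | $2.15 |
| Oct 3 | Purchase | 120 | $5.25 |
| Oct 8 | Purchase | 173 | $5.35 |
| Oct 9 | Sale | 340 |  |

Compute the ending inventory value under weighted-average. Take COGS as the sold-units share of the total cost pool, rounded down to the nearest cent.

Oct 9, sell 340: 340/626 × $2,216.90 → $1,204.06
Ending inventory (cost pool remaining) = $1,012.84
Check: goods available $2,216.90 = COGS $1,204.06 + ending $1,012.84

Ending inventory = $1,012.84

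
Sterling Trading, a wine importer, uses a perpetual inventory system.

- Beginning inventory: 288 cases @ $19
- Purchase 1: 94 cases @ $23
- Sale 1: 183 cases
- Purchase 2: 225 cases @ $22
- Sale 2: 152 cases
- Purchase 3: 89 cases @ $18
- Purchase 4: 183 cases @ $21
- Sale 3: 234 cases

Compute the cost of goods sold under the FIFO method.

COGS = $11,748

Sale 1 (183) [FIFO — oldest first]: 183 @ $19 = $3,477
Sale 2 (152) [FIFO — oldest first]: 105 @ $19 + 47 @ $23 = $3,076
Sale 3 (234) [FIFO — oldest first]: 47 @ $23 + 187 @ $22 = $5,195
Total COGS = $3,477 + $3,076 + $5,195 = $11,748
Ending inventory: 38 @ $22 + 89 @ $18 + 183 @ $21 = $6,281
Check: goods available $18,029 = COGS $11,748 + ending $6,281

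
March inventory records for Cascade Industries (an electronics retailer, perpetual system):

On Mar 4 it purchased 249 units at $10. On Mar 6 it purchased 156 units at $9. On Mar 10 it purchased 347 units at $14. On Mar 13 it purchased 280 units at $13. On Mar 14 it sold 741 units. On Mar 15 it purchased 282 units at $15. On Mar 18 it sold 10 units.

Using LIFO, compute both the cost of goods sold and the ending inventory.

COGS = $9,674; ending inventory = $6,948

Mar 14, 741 sold [LIFO — newest first]: 280 @ $13 + 347 @ $14 + 114 @ $9 = $9,524
Mar 18, 10 sold [LIFO — newest first]: 10 @ $15 = $150
Total COGS = $9,524 + $150 = $9,674
Ending inventory: 249 @ $10 + 42 @ $9 + 272 @ $15 = $6,948
Check: goods available $16,622 = COGS $9,674 + ending $6,948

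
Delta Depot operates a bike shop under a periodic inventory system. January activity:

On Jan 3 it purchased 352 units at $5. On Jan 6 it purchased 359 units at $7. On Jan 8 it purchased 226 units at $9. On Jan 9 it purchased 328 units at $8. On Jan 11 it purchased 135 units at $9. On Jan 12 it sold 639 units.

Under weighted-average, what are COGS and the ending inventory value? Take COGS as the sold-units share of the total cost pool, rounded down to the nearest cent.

Jan 12, sell 639: 639/1400 × $10,146.00 → $4,630.92
Ending inventory (cost pool remaining) = $5,515.08

COGS = $4,630.92; ending inventory = $5,515.08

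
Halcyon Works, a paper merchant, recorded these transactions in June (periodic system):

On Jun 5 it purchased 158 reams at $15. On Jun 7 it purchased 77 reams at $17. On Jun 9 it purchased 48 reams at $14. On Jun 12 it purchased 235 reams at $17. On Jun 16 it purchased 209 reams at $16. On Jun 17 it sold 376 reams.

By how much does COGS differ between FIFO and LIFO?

$251

FIFO COGS: 158 @ $15 + 77 @ $17 + 48 @ $14 + 93 @ $17 = $5,932
LIFO COGS: 209 @ $16 + 167 @ $17 = $6,183
Difference = |$5,932 − $6,183| = $251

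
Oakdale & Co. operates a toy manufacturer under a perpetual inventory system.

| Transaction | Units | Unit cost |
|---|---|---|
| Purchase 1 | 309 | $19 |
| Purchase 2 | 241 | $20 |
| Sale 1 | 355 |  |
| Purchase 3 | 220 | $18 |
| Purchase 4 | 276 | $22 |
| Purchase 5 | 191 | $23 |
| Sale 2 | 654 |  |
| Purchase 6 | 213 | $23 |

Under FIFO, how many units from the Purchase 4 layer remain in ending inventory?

Sale 1 (355) [FIFO — oldest first]: 309 @ $19 + 46 @ $20 = $6,791
Sale 2 (654) [FIFO — oldest first]: 195 @ $20 + 220 @ $18 + 239 @ $22 = $13,118
Total COGS = $6,791 + $13,118 = $19,909
Ending inventory: 37 @ $22 + 191 @ $23 + 213 @ $23 = $10,106
Check: goods available $30,015 = COGS $19,909 + ending $10,106

37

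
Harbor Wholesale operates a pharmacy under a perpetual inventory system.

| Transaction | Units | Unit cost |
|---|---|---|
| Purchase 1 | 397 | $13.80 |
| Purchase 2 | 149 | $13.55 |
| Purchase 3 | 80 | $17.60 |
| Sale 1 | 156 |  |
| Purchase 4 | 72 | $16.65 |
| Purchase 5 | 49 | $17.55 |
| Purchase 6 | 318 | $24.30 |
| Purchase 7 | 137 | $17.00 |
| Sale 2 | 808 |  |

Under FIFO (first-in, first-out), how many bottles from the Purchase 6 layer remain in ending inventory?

Sale 1 (156) [FIFO — oldest first]: 156 @ $13.80 = $2,152.80
Sale 2 (808) [FIFO — oldest first]: 241 @ $13.80 + 149 @ $13.55 + 80 @ $17.60 + 72 @ $16.65 + 49 @ $17.55 + 217 @ $24.30 = $14,084.60
Total COGS = $2,152.80 + $14,084.60 = $16,237.40
Ending inventory: 101 @ $24.30 + 137 @ $17.00 = $4,783.30

101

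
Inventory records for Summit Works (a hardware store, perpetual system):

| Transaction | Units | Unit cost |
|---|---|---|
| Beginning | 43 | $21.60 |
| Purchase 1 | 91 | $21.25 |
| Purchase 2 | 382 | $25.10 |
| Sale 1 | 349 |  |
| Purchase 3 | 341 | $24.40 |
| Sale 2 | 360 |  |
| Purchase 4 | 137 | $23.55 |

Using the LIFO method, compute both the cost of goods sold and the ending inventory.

COGS = $17,557.20; ending inventory = $6,440.30

Sale 1 (349) [LIFO — newest first]: 349 @ $25.10 = $8,759.90
Sale 2 (360) [LIFO — newest first]: 341 @ $24.40 + 19 @ $25.10 = $8,797.30
Total COGS = $8,759.90 + $8,797.30 = $17,557.20
Ending inventory: 43 @ $21.60 + 91 @ $21.25 + 14 @ $25.10 + 137 @ $23.55 = $6,440.30
Check: goods available $23,997.50 = COGS $17,557.20 + ending $6,440.30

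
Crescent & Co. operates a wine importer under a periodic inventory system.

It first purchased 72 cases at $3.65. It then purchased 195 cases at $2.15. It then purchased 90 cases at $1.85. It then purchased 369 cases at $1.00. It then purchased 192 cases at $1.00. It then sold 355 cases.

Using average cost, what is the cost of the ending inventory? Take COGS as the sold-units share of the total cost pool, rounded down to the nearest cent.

Ending inventory = $864.47

Sale 1, sell 355: 355/918 × $1,409.55 → $545.08
Ending inventory (cost pool remaining) = $864.47
Check: goods available $1,409.55 = COGS $545.08 + ending $864.47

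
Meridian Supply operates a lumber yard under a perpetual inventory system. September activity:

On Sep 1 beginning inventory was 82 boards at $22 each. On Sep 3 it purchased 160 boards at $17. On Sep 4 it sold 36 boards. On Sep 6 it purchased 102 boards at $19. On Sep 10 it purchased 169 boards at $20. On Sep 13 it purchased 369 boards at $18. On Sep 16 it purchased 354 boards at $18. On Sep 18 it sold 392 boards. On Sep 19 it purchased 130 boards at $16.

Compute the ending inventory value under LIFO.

Ending inventory = $17,268

Sep 4, 36 sold [LIFO — newest first]: 36 @ $17 = $612
Sep 18, 392 sold [LIFO — newest first]: 354 @ $18 + 38 @ $18 = $7,056
Total COGS = $612 + $7,056 = $7,668
Ending inventory: 82 @ $22 + 124 @ $17 + 102 @ $19 + 169 @ $20 + 331 @ $18 + 130 @ $16 = $17,268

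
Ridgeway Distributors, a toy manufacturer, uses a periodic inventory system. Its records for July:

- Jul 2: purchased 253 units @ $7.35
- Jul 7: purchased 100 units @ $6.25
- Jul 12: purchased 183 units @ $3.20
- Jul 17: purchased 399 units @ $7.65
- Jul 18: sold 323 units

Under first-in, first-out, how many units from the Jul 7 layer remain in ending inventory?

30

Jul 18, 323 sold [FIFO — oldest first]: 253 @ $7.35 + 70 @ $6.25 = $2,297.05
Ending inventory: 30 @ $6.25 + 183 @ $3.20 + 399 @ $7.65 = $3,825.45
Check: goods available $6,122.50 = COGS $2,297.05 + ending $3,825.45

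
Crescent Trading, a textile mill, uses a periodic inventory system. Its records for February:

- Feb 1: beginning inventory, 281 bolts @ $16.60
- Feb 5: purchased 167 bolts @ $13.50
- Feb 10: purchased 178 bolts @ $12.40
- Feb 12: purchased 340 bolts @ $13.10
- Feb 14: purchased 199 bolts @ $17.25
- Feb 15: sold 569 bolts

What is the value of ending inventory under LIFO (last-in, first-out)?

Feb 15, 569 sold [LIFO — newest first]: 199 @ $17.25 + 340 @ $13.10 + 30 @ $12.40 = $8,258.75
Ending inventory: 281 @ $16.60 + 167 @ $13.50 + 148 @ $12.40 = $8,754.30

Ending inventory = $8,754.30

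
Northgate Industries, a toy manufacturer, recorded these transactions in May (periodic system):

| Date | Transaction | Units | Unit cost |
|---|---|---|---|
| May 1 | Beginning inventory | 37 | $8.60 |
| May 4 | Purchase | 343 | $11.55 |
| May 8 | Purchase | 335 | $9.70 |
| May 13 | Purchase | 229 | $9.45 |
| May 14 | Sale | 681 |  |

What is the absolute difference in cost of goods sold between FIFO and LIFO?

$434.65

FIFO COGS: 37 @ $8.60 + 343 @ $11.55 + 301 @ $9.70 = $7,199.55
LIFO COGS: 229 @ $9.45 + 335 @ $9.70 + 117 @ $11.55 = $6,764.90
Difference = |$7,199.55 − $6,764.90| = $434.65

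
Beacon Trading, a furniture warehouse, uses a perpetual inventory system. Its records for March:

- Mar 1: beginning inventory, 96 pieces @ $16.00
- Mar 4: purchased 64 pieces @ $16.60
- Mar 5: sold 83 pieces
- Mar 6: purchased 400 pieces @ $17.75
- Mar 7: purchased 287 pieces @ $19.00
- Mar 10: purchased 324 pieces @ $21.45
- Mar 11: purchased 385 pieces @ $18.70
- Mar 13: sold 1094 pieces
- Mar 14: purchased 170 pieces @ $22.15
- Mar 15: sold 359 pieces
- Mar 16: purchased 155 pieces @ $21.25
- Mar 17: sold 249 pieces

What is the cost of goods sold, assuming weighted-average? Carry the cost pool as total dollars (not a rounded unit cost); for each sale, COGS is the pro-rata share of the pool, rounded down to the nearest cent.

After Mar 1: 96 on hand, pool $1,536.00 (≈ $16.0000 each)
After Mar 4: 160 on hand, pool $2,598.40 (≈ $16.2400 each)
Mar 5, sell 83: 83/160 × $2,598.40 → $1,347.92
After Mar 6: 477 on hand, pool $8,350.48 (≈ $17.5062 each)
After Mar 7: 764 on hand, pool $13,803.48 (≈ $18.0674 each)
After Mar 10: 1088 on hand, pool $20,753.28 (≈ $19.0747 each)
After Mar 11: 1473 on hand, pool $27,952.78 (≈ $18.9768 each)
Mar 13, sell 1094: 1094/1473 × $27,952.78 → $20,760.58
After Mar 14: 549 on hand, pool $10,957.70 (≈ $19.9594 each)
Mar 15, sell 359: 359/549 × $10,957.70 → $7,165.41
After Mar 16: 345 on hand, pool $7,086.04 (≈ $20.5392 each)
Mar 17, sell 249: 249/345 × $7,086.04 → $5,114.27
Total COGS = $1,347.92 + $20,760.58 + $7,165.41 + $5,114.27 = $34,388.18
Ending inventory (cost pool remaining) = $1,971.77

COGS = $34,388.18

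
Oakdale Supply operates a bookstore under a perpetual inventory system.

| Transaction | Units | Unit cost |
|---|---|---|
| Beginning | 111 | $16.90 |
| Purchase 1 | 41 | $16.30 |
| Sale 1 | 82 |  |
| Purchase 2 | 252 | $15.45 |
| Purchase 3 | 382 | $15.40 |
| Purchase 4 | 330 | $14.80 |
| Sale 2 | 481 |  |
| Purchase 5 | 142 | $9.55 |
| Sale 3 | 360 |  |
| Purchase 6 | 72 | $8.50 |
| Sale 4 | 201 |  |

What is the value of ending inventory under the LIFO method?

Sale 1 (82) [LIFO — newest first]: 41 @ $16.30 + 41 @ $16.90 = $1,361.20
Sale 2 (481) [LIFO — newest first]: 330 @ $14.80 + 151 @ $15.40 = $7,209.40
Sale 3 (360) [LIFO — newest first]: 142 @ $9.55 + 218 @ $15.40 = $4,713.30
Sale 4 (201) [LIFO — newest first]: 72 @ $8.50 + 13 @ $15.40 + 116 @ $15.45 = $2,604.40
Total COGS = $1,361.20 + $7,209.40 + $4,713.30 + $2,604.40 = $15,888.30
Ending inventory: 70 @ $16.90 + 136 @ $15.45 = $3,284.20

Ending inventory = $3,284.20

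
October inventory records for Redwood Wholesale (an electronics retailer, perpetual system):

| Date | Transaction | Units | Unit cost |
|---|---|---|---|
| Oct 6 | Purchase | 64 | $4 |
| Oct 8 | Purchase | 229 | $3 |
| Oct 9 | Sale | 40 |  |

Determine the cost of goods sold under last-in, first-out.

COGS = $120

Oct 9, 40 sold [LIFO — newest first]: 40 @ $3 = $120
Ending inventory: 64 @ $4 + 189 @ $3 = $823
Check: goods available $943 = COGS $120 + ending $823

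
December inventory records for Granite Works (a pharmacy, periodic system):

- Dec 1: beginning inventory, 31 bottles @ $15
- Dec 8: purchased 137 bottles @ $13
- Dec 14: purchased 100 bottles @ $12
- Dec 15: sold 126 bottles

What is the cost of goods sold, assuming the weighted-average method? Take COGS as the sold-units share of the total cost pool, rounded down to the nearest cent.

COGS = $1,620.13

Dec 15, sell 126: 126/268 × $3,446.00 → $1,620.13
Ending inventory (cost pool remaining) = $1,825.87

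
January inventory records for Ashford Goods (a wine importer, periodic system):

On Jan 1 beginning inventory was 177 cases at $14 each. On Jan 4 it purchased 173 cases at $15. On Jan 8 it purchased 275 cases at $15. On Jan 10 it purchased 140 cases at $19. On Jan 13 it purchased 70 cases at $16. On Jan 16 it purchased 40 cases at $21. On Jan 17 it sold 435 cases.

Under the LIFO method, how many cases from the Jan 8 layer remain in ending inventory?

90

Jan 17, 435 sold [LIFO — newest first]: 40 @ $21 + 70 @ $16 + 140 @ $19 + 185 @ $15 = $7,395
Ending inventory: 177 @ $14 + 173 @ $15 + 90 @ $15 = $6,423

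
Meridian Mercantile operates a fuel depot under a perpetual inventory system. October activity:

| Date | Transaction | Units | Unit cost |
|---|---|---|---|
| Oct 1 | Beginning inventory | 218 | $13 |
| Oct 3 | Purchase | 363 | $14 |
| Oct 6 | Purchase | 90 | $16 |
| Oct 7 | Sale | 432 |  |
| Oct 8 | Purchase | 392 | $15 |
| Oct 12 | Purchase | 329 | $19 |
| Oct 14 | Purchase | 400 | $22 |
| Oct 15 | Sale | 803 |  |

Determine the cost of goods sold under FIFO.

Oct 7, 432 sold [FIFO — oldest first]: 218 @ $13 + 214 @ $14 = $5,830
Oct 15, 803 sold [FIFO — oldest first]: 149 @ $14 + 90 @ $16 + 392 @ $15 + 172 @ $19 = $12,674
Total COGS = $5,830 + $12,674 = $18,504
Ending inventory: 157 @ $19 + 400 @ $22 = $11,783
Check: goods available $30,287 = COGS $18,504 + ending $11,783

COGS = $18,504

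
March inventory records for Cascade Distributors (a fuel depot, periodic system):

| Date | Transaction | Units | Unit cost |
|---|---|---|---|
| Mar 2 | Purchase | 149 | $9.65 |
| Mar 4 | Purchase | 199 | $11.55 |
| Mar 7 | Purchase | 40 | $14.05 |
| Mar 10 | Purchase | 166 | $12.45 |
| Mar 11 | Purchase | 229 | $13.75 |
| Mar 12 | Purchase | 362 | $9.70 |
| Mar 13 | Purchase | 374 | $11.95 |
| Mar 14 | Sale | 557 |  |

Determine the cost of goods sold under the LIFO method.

COGS = $6,244.40

Mar 14, 557 sold [LIFO — newest first]: 374 @ $11.95 + 183 @ $9.70 = $6,244.40
Ending inventory: 149 @ $9.65 + 199 @ $11.55 + 40 @ $14.05 + 166 @ $12.45 + 229 @ $13.75 + 179 @ $9.70 = $11,250.05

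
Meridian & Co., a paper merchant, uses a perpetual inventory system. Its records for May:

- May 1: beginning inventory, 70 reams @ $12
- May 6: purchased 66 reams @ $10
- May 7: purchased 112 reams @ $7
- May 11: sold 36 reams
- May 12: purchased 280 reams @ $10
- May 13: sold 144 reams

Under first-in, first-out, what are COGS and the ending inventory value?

May 11, 36 sold [FIFO — oldest first]: 36 @ $12 = $432
May 13, 144 sold [FIFO — oldest first]: 34 @ $12 + 66 @ $10 + 44 @ $7 = $1,376
Total COGS = $432 + $1,376 = $1,808
Ending inventory: 68 @ $7 + 280 @ $10 = $3,276

COGS = $1,808; ending inventory = $3,276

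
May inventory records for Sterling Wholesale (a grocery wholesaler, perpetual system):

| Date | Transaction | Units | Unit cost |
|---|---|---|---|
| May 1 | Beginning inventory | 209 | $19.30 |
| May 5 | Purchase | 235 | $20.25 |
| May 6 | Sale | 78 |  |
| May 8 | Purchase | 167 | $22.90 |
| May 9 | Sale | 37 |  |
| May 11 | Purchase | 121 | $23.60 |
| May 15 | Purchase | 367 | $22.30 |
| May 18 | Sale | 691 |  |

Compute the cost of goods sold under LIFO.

May 6, 78 sold [LIFO — newest first]: 78 @ $20.25 = $1,579.50
May 9, 37 sold [LIFO — newest first]: 37 @ $22.90 = $847.30
May 18, 691 sold [LIFO — newest first]: 367 @ $22.30 + 121 @ $23.60 + 130 @ $22.90 + 73 @ $20.25 = $15,494.95
Total COGS = $1,579.50 + $847.30 + $15,494.95 = $17,921.75
Ending inventory: 209 @ $19.30 + 84 @ $20.25 = $5,734.70

COGS = $17,921.75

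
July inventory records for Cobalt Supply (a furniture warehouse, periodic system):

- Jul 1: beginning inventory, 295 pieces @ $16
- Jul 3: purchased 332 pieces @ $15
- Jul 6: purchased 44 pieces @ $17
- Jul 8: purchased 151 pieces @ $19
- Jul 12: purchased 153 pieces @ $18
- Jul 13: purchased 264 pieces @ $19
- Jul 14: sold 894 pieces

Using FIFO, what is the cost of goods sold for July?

COGS = $14,613

Jul 14, 894 sold [FIFO — oldest first]: 295 @ $16 + 332 @ $15 + 44 @ $17 + 151 @ $19 + 72 @ $18 = $14,613
Ending inventory: 81 @ $18 + 264 @ $19 = $6,474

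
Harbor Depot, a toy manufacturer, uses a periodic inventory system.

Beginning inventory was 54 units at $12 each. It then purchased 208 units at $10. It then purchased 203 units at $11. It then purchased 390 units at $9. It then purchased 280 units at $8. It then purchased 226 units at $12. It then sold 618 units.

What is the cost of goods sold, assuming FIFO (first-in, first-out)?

COGS = $6,338

Sale 1 (618) [FIFO — oldest first]: 54 @ $12 + 208 @ $10 + 203 @ $11 + 153 @ $9 = $6,338
Ending inventory: 237 @ $9 + 280 @ $8 + 226 @ $12 = $7,085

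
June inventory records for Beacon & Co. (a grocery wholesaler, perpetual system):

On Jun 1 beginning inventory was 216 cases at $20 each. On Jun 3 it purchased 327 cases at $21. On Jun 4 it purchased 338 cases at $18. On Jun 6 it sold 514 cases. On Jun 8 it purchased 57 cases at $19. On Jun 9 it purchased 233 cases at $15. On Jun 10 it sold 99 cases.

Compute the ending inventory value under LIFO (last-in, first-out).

Ending inventory = $10,584

Jun 6, 514 sold [LIFO — newest first]: 338 @ $18 + 176 @ $21 = $9,780
Jun 10, 99 sold [LIFO — newest first]: 99 @ $15 = $1,485
Total COGS = $9,780 + $1,485 = $11,265
Ending inventory: 216 @ $20 + 151 @ $21 + 57 @ $19 + 134 @ $15 = $10,584
Check: goods available $21,849 = COGS $11,265 + ending $10,584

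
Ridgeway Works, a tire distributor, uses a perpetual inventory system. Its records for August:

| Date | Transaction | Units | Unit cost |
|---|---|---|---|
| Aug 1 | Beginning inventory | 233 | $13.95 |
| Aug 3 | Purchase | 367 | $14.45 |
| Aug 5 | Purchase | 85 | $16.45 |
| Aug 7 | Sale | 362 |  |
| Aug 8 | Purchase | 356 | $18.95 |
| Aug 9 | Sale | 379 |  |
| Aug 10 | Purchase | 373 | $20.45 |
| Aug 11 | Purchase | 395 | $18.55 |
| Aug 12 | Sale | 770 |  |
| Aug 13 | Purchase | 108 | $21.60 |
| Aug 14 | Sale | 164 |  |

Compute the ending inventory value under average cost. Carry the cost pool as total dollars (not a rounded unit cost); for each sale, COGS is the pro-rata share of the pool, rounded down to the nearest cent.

Ending inventory = $4,718.33

After Aug 1: 233 on hand, pool $3,250.35 (≈ $13.9500 each)
After Aug 3: 600 on hand, pool $8,553.50 (≈ $14.2558 each)
After Aug 5: 685 on hand, pool $9,951.75 (≈ $14.5281 each)
Aug 7, sell 362: 362/685 × $9,951.75 → $5,259.17
After Aug 8: 679 on hand, pool $11,438.78 (≈ $16.8465 each)
Aug 9, sell 379: 379/679 × $11,438.78 → $6,384.82
After Aug 10: 673 on hand, pool $12,681.81 (≈ $18.8437 each)
After Aug 11: 1068 on hand, pool $20,009.06 (≈ $18.7351 each)
Aug 12, sell 770: 770/1068 × $20,009.06 → $14,426.00
After Aug 13: 406 on hand, pool $7,915.86 (≈ $19.4972 each)
Aug 14, sell 164: 164/406 × $7,915.86 → $3,197.53
Total COGS = $5,259.17 + $6,384.82 + $14,426.00 + $3,197.53 = $29,267.52
Ending inventory (cost pool remaining) = $4,718.33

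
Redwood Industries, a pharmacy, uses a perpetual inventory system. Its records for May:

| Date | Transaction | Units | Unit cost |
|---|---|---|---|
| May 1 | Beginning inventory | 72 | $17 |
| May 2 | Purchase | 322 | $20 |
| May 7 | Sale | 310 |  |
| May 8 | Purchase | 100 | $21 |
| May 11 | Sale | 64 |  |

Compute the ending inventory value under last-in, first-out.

Ending inventory = $2,220

May 7, 310 sold [LIFO — newest first]: 310 @ $20 = $6,200
May 11, 64 sold [LIFO — newest first]: 64 @ $21 = $1,344
Total COGS = $6,200 + $1,344 = $7,544
Ending inventory: 72 @ $17 + 12 @ $20 + 36 @ $21 = $2,220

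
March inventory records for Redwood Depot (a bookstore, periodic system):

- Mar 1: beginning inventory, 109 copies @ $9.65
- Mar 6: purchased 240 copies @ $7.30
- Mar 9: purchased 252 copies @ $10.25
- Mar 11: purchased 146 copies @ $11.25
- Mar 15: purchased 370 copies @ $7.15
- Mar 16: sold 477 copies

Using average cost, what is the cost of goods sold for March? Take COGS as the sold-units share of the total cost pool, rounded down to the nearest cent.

Mar 16, sell 477: 477/1117 × $9,674.85 → $4,131.51
Ending inventory (cost pool remaining) = $5,543.34

COGS = $4,131.51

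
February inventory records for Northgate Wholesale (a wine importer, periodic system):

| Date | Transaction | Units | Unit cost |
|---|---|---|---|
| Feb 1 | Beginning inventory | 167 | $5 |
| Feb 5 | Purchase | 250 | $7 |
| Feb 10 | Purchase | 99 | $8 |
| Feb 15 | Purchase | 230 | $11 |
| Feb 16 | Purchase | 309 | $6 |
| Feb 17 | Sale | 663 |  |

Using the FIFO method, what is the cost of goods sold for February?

COGS = $4,994

Feb 17, 663 sold [FIFO — oldest first]: 167 @ $5 + 250 @ $7 + 99 @ $8 + 147 @ $11 = $4,994
Ending inventory: 83 @ $11 + 309 @ $6 = $2,767
Check: goods available $7,761 = COGS $4,994 + ending $2,767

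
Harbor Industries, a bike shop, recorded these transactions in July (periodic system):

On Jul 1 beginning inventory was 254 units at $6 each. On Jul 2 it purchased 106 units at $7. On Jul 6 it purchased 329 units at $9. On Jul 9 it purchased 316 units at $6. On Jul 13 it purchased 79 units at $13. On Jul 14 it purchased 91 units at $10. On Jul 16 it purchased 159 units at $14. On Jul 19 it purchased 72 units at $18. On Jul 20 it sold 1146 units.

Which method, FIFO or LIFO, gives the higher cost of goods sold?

LIFO

FIFO COGS: 254 @ $6 + 106 @ $7 + 329 @ $9 + 316 @ $6 + 79 @ $13 + 62 @ $10 = $8,770
LIFO COGS: 72 @ $18 + 159 @ $14 + 91 @ $10 + 79 @ $13 + 316 @ $6 + 329 @ $9 + 100 @ $7 = $11,016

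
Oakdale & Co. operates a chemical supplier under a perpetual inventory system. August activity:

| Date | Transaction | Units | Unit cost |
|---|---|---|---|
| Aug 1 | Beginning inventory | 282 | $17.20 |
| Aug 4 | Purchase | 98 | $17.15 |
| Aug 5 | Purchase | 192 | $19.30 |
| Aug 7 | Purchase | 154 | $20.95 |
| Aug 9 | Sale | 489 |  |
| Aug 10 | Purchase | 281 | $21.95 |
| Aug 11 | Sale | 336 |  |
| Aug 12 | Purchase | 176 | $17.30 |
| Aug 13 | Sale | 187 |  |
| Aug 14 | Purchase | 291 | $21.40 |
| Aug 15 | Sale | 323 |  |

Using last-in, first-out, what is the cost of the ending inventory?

Aug 9, 489 sold [LIFO — newest first]: 154 @ $20.95 + 192 @ $19.30 + 98 @ $17.15 + 45 @ $17.20 = $9,386.60
Aug 11, 336 sold [LIFO — newest first]: 281 @ $21.95 + 55 @ $17.20 = $7,113.95
Aug 13, 187 sold [LIFO — newest first]: 176 @ $17.30 + 11 @ $17.20 = $3,234.00
Aug 15, 323 sold [LIFO — newest first]: 291 @ $21.40 + 32 @ $17.20 = $6,777.80
Total COGS = $9,386.60 + $7,113.95 + $3,234.00 + $6,777.80 = $26,512.35
Ending inventory: 139 @ $17.20 = $2,390.80
Check: goods available $28,903.15 = COGS $26,512.35 + ending $2,390.80

Ending inventory = $2,390.80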